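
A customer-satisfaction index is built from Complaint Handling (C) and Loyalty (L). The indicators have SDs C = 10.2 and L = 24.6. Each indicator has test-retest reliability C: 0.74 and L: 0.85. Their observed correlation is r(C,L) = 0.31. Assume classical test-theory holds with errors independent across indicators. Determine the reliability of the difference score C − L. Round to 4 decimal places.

Var(C−L) = 10.2² + 24.6² − 2·10.2·24.6·0.31 = 709.2 − 155.57 = 553.63.
Under uncorrelated errors the observed covariances equal the true-score covariances, so only the own-variance terms attenuate.
True-score variance = [10.2²·0.74 + 24.6²·0.85] − 155.57 = 591.376 − 155.57 = 435.805.
Reliability = 435.805 / 553.63 = 0.7872.

0.7872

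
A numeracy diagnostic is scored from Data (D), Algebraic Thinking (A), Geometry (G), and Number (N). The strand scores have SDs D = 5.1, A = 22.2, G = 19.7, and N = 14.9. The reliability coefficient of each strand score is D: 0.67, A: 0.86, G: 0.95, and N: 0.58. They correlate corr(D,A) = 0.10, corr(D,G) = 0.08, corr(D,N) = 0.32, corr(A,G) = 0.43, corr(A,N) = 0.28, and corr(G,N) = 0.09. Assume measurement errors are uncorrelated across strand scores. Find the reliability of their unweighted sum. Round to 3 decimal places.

Var(D+A+G+N) = 5.1² + 22.2² + 19.7² + 14.9² + 2·[5.1·22.2·0.10 + 5.1·19.7·0.08 + 5.1·14.9·0.32 + 22.2·19.7·0.43 + 22.2·14.9·0.28 + 19.7·14.9·0.09] = 1128.95 + 701.537 = 1830.49.
Under uncorrelated errors the observed covariances equal the true-score covariances, so only the own-variance terms attenuate.
True-score variance = [5.1²·0.67 + 22.2²·0.86 + 19.7²·0.95 + 14.9²·0.58] + 701.537 = 938.72 + 701.537 = 1640.26.
Reliability = 1640.26 / 1830.49 = 0.896.

0.896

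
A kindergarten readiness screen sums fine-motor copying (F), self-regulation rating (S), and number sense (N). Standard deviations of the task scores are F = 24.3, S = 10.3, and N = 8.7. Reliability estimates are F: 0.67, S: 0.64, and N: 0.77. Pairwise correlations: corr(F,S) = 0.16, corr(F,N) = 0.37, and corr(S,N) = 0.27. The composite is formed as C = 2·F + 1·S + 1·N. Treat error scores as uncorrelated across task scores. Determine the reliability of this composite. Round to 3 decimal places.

Var(C) = 2²·24.3² + 10.3² + 8.7² + 2·[2·24.3·10.3·0.16 + 2·24.3·8.7·0.37 + 10.3·8.7·0.27] = 2543.74 + 521.462 = 3065.2.
Because errors are independent across components, Cov(Tᵢ,Tⱼ) = Cov(Xᵢ,Xⱼ); the off-diagonal part of the true-score variance is the same as above.
True-score variance = [2²·24.3²·0.67 + 10.3²·0.64 + 8.7²·0.77] + 521.462 = 1708.69 + 521.462 = 2230.15.
Reliability = 2230.15 / 3065.2 = 0.728.

0.728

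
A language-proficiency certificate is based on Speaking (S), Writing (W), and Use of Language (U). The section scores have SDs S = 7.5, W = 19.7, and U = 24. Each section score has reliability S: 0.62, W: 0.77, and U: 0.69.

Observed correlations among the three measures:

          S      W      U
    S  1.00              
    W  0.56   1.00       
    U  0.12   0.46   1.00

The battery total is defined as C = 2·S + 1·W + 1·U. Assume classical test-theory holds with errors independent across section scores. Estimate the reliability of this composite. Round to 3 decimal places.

Var(C) = 2²·7.5² + 19.7² + 24² + 2·[2·7.5·19.7·0.56 + 2·7.5·24·0.12 + 19.7·24·0.46] = 1189.09 + 852.336 = 2041.43.
Under uncorrelated errors the observed covariances equal the true-score covariances, so only the own-variance terms attenuate.
True-score variance = [2²·7.5²·0.62 + 19.7²·0.77 + 24²·0.69] + 852.336 = 835.769 + 852.336 = 1688.11.
Reliability = 1688.11 / 2041.43 = 0.827.

0.827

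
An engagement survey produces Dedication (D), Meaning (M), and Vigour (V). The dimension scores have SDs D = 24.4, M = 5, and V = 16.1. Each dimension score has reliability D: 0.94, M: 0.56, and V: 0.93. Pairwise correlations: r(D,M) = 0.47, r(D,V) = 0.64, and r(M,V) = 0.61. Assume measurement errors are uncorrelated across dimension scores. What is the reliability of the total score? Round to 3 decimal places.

Var(D+M+V) = 24.4² + 5² + 16.1² + 2·[24.4·5·0.47 + 24.4·16.1·0.64 + 5·16.1·0.61] = 879.57 + 715.725 = 1595.3.
With uncorrelated errors the cross-covariances are all true-score covariance, so they carry over unchanged; only the diagonal terms shrink to ρᵢσᵢ².
True-score variance = [24.4²·0.94 + 5²·0.56 + 16.1²·0.93] + 715.725 = 814.704 + 715.725 = 1530.43.
Reliability = 1530.43 / 1595.3 = 0.959.

0.959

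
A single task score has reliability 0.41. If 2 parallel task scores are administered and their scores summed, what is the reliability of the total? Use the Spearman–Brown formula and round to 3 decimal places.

ρ_k = kρ / (1 + (k−1)ρ) = 2·0.41 / (1 + 1·0.41) = 0.820 / 1.410 = 0.582.

0.582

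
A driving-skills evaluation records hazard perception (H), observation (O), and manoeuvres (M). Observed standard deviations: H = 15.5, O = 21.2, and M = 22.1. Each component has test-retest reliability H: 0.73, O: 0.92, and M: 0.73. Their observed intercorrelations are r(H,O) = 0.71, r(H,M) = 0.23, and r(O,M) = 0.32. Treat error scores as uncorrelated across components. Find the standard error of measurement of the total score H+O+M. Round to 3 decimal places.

15.254

Var(total) = 1178.1 + 924.038 = 2102.14.
True-score variance = 945.407 + 924.038 = 1869.44, so reliability = 0.8893.
Error variance = 2102.14 − 1869.44 = 232.693; SEM = √232.693 = 15.254.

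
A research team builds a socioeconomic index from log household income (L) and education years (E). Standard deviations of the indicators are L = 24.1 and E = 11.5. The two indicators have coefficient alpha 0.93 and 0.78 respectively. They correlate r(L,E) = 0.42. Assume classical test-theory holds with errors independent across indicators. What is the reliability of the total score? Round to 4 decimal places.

Var(L+E) = 24.1² + 11.5² + 2·[24.1·11.5·0.42] = 713.06 + 232.806 = 945.866.
With uncorrelated errors the cross-covariances are all true-score covariance, so they carry over unchanged; only the diagonal terms shrink to ρᵢσᵢ².
True-score variance = [24.1²·0.93 + 11.5²·0.78] + 232.806 = 643.308 + 232.806 = 876.114.
Reliability = 876.114 / 945.866 = 0.9263.

0.9263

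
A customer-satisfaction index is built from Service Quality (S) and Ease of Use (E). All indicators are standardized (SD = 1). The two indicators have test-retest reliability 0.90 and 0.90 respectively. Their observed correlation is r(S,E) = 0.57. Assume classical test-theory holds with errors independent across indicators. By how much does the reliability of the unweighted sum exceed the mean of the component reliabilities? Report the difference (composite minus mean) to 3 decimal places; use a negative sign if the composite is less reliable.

Var(sum) = 2 + 1.14 = 3.14; true-score variance = 1.8 + 1.14 = 2.94; composite reliability = 0.9363.
Mean component reliability = 0.9000.
Difference = 0.9363 − 0.9000 = 0.036.

0.036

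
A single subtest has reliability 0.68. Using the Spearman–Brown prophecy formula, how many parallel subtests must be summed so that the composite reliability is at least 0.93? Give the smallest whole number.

k ≥ ρ*(1−ρ₁)/(ρ₁(1−ρ*)) = 0.93·0.32 / (0.68·0.07) = 6.252.
Smallest integer k = 7.

7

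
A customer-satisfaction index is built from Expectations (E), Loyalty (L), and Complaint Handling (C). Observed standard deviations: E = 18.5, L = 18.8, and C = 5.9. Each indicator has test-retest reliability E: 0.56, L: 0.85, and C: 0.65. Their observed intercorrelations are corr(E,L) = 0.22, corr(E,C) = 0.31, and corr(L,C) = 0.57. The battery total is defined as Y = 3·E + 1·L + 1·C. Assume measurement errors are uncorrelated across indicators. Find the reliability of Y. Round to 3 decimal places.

0.666

Var(Y) = 3²·18.5² + 18.8² + 5.9² + 2·[3·18.5·18.8·0.22 + 3·18.5·5.9·0.31 + 18.8·5.9·0.57] = 3468.5 + 788.564 = 4257.06.
Under uncorrelated errors the observed covariances equal the true-score covariances, so only the own-variance terms attenuate.
True-score variance = [3²·18.5²·0.56 + 18.8²·0.85 + 5.9²·0.65] + 788.564 = 2047.99 + 788.564 = 2836.55.
Reliability = 2836.55 / 4257.06 = 0.666.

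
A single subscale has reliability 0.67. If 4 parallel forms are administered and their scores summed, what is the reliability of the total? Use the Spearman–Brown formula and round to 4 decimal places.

0.8904

ρ_k = kρ / (1 + (k−1)ρ) = 4·0.67 / (1 + 3·0.67) = 2.680 / 3.010 = 0.8904.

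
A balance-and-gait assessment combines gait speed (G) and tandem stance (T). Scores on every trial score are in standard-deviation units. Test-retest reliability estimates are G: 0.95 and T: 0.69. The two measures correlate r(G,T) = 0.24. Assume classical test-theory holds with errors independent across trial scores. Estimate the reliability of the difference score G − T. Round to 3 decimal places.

Var(G−T) = 1 + 1 − 2·0.24 = 2 − 0.48 = 1.52.
Because errors are independent across components, Cov(Tᵢ,Tⱼ) = Cov(Xᵢ,Xⱼ); the off-diagonal part of the true-score variance is the same as above.
True-score variance = [0.95 + 0.69] − 0.48 = 1.64 − 0.48 = 1.16.
Reliability = 1.16 / 1.52 = 0.763.

0.763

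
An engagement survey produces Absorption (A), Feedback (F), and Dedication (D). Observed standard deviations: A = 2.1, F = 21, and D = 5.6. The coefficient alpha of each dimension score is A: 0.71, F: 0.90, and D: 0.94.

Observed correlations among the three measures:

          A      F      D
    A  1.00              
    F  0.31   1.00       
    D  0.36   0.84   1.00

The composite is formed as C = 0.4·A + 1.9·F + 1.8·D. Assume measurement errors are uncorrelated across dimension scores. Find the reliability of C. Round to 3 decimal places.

0.931

Var(C) = 0.4²·2.1² + 1.9²·21² + 1.8²·5.6² + 2·[0.76·2.1·21·0.31 + 0.72·2.1·5.6·0.36 + 3.42·21·5.6·0.84] = 1694.32 + 702.559 = 2396.88.
Because errors are independent across components, Cov(Tᵢ,Tⱼ) = Cov(Xᵢ,Xⱼ); the off-diagonal part of the true-score variance is the same as above.
True-score variance = [0.4²·2.1²·0.71 + 1.9²·21²·0.90 + 1.8²·5.6²·0.94] + 702.559 = 1528.82 + 702.559 = 2231.38.
Reliability = 2231.38 / 2396.88 = 0.931.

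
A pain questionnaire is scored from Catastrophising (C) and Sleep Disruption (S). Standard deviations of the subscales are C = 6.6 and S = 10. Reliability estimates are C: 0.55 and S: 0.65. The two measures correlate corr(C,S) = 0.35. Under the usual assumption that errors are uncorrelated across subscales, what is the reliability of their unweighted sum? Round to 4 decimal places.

Var(C+S) = 6.6² + 10² + 2·[6.6·10·0.35] = 143.56 + 46.2 = 189.76.
Because errors are independent across components, Cov(Tᵢ,Tⱼ) = Cov(Xᵢ,Xⱼ); the off-diagonal part of the true-score variance is the same as above.
True-score variance = [6.6²·0.55 + 10²·0.65] + 46.2 = 88.958 + 46.2 = 135.158.
Reliability = 135.158 / 189.76 = 0.7123.

0.7123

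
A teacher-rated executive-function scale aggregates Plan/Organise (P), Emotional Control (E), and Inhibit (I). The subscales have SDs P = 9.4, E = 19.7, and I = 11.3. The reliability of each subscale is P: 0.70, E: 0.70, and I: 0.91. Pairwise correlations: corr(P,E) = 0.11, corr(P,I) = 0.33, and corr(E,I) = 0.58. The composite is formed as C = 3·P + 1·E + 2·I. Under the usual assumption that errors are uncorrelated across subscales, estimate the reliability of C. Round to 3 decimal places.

0.854

Var(C) = 3²·9.4² + 19.7² + 2²·11.3² + 2·[3·9.4·19.7·0.11 + 6·9.4·11.3·0.33 + 2·19.7·11.3·0.58] = 1694.09 + 1059.31 = 2753.4.
Under uncorrelated errors the observed covariances equal the true-score covariances, so only the own-variance terms attenuate.
True-score variance = [3²·9.4²·0.70 + 19.7²·0.70 + 2²·11.3²·0.91] + 1059.31 = 1293.12 + 1059.31 = 2352.43.
Reliability = 2352.43 / 2753.4 = 0.854.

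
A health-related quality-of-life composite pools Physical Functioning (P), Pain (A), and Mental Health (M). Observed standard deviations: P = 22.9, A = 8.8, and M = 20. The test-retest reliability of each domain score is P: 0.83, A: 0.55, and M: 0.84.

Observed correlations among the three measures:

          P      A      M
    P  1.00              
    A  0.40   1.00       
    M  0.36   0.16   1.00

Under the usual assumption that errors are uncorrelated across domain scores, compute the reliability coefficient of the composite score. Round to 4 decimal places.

0.8786

Var(P+A+M) = 22.9² + 8.8² + 20² + 2·[22.9·8.8·0.40 + 22.9·20·0.36 + 8.8·20·0.16] = 1001.85 + 547.296 = 1549.15.
With uncorrelated errors the cross-covariances are all true-score covariance, so they carry over unchanged; only the diagonal terms shrink to ρᵢσᵢ².
True-score variance = [22.9²·0.83 + 8.8²·0.55 + 20²·0.84] + 547.296 = 813.852 + 547.296 = 1361.15.
Reliability = 1361.15 / 1549.15 = 0.8786.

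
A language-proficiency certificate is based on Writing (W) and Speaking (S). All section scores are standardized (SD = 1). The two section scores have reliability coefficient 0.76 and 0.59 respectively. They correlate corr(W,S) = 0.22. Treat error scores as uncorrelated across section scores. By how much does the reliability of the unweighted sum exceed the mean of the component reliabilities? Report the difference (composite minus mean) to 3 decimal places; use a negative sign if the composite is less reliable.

Var(sum) = 2 + 0.44 = 2.44; true-score variance = 1.35 + 0.44 = 1.79; composite reliability = 0.7336.
Mean component reliability = 0.6750.
Difference = 0.7336 − 0.6750 = 0.059.

0.059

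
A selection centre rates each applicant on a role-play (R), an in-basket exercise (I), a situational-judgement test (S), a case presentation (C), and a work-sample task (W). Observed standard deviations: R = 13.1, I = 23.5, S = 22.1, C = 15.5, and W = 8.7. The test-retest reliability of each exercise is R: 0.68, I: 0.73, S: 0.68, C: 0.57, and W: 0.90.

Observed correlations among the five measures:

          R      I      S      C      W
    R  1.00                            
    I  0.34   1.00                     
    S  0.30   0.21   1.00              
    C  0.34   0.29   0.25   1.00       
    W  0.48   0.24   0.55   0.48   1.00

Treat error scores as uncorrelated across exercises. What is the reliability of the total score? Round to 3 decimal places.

0.853

Var(R+I+S+C+W) = 13.1² + 23.5² + 22.1² + 15.5² + 8.7² + 2·[13.1·23.5·0.34 + 13.1·22.1·0.30 + 13.1·15.5·0.34 + 13.1·8.7·0.48 + 23.5·22.1·0.21 + 23.5·15.5·0.29 + 23.5·8.7·0.24 + 22.1·15.5·0.25 + 22.1·8.7·0.55 + 15.5·8.7·0.48] = 1528.21 + 1670.29 = 3198.5.
With uncorrelated errors the cross-covariances are all true-score covariance, so they carry over unchanged; only the diagonal terms shrink to ρᵢσᵢ².
True-score variance = [13.1²·0.68 + 23.5²·0.73 + 22.1²·0.68 + 15.5²·0.57 + 8.7²·0.90] + 1670.29 = 1057.02 + 1670.29 = 2727.3.
Reliability = 2727.3 / 3198.5 = 0.853.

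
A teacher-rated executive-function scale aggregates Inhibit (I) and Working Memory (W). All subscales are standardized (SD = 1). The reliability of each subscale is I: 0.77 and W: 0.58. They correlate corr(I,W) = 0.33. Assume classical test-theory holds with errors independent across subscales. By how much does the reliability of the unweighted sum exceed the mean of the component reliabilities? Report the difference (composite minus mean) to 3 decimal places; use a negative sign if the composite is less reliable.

0.081

Var(sum) = 2 + 0.66 = 2.66; true-score variance = 1.35 + 0.66 = 2.01; composite reliability = 0.7556.
Mean component reliability = 0.6750.
Difference = 0.7556 − 0.6750 = 0.081.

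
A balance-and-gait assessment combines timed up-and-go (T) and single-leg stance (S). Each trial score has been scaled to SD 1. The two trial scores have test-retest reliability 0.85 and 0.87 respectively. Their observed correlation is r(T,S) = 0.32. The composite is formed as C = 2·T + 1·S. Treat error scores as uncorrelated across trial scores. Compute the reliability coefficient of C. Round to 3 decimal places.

0.884

Var(C) = 2² + 1 + 2·[2·0.32] = 5 + 1.28 = 6.28.
With uncorrelated errors the cross-covariances are all true-score covariance, so they carry over unchanged; only the diagonal terms shrink to ρᵢσᵢ².
True-score variance = [2²·0.85 + 0.87] + 1.28 = 4.27 + 1.28 = 5.55.
Reliability = 5.55 / 6.28 = 0.884.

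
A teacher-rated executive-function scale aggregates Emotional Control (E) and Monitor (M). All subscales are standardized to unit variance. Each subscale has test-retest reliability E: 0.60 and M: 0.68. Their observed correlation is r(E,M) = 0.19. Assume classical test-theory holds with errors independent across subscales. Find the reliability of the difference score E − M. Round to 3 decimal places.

Var(E−M) = 1 + 1 − 2·0.19 = 2 − 0.38 = 1.62.
With uncorrelated errors the cross-covariances are all true-score covariance, so they carry over unchanged; only the diagonal terms shrink to ρᵢσᵢ².
True-score variance = [0.60 + 0.68] − 0.38 = 1.28 − 0.38 = 0.9.
Reliability = 0.9 / 1.62 = 0.556.

0.556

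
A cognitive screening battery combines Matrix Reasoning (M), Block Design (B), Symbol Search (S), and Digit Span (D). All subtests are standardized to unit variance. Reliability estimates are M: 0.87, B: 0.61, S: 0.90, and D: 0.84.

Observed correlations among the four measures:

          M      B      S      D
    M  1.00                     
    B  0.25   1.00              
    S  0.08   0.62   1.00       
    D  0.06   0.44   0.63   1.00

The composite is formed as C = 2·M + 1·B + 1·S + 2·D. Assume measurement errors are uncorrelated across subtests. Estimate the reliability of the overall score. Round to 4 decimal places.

Var(C) = 2² + 1 + 1 + 2² + 2·[2·0.25 + 2·0.08 + 4·0.06 + 0.62 + 2·0.44 + 2·0.63] = 10 + 7.32 = 17.32.
Under uncorrelated errors the observed covariances equal the true-score covariances, so only the own-variance terms attenuate.
True-score variance = [2²·0.87 + 0.61 + 0.90 + 2²·0.84] + 7.32 = 8.35 + 7.32 = 15.67.
Reliability = 15.67 / 17.32 = 0.9047.

0.9047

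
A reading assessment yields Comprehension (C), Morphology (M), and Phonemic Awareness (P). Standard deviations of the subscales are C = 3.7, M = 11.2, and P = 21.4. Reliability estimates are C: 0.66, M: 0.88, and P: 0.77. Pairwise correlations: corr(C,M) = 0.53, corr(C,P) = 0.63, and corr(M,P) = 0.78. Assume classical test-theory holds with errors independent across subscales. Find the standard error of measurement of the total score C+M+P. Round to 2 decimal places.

11.18

Var(total) = 597.09 + 517.594 = 1114.68.
True-score variance = 472.052 + 517.594 = 989.646, so reliability = 0.8878.
Error variance = 1114.68 − 989.646 = 125.038; SEM = √125.038 = 11.18.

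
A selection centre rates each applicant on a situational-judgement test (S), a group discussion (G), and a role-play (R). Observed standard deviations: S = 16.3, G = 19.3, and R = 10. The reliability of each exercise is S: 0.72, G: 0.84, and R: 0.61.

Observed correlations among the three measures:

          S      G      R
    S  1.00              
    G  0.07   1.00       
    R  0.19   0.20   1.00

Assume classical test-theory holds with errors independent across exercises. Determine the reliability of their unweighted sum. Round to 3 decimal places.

Var(S+G+R) = 16.3² + 19.3² + 10² + 2·[16.3·19.3·0.07 + 16.3·10·0.19 + 19.3·10·0.20] = 738.18 + 183.183 = 921.363.
Because errors are independent across components, Cov(Tᵢ,Tⱼ) = Cov(Xᵢ,Xⱼ); the off-diagonal part of the true-score variance is the same as above.
True-score variance = [16.3²·0.72 + 19.3²·0.84 + 10²·0.61] + 183.183 = 565.188 + 183.183 = 748.371.
Reliability = 748.371 / 921.363 = 0.812.

0.812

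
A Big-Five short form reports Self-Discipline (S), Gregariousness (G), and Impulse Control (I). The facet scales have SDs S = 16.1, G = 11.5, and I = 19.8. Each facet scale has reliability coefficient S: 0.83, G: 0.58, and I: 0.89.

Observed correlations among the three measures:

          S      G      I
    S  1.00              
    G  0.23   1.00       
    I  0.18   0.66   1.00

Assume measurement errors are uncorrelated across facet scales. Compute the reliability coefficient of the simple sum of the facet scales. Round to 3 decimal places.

0.889

Var(S+G+I) = 16.1² + 11.5² + 19.8² + 2·[16.1·11.5·0.23 + 16.1·19.8·0.18 + 11.5·19.8·0.66] = 783.5 + 500.494 = 1283.99.
With uncorrelated errors the cross-covariances are all true-score covariance, so they carry over unchanged; only the diagonal terms shrink to ρᵢσᵢ².
True-score variance = [16.1²·0.83 + 11.5²·0.58 + 19.8²·0.89] + 500.494 = 640.765 + 500.494 = 1141.26.
Reliability = 1141.26 / 1283.99 = 0.889.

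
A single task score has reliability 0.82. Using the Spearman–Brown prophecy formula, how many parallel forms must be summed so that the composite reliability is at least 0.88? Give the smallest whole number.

k ≥ ρ*(1−ρ₁)/(ρ₁(1−ρ*)) = 0.88·0.18 / (0.82·0.12) = 1.610.
Smallest integer k = 2.

2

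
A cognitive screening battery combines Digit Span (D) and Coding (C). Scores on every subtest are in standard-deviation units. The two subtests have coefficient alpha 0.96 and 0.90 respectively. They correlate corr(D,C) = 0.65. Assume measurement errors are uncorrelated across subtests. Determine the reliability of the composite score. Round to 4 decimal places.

Var(D+C) = 2 + 2·[0.65] = 2 + 1.3 = 3.3.
Because errors are independent across components, Cov(Tᵢ,Tⱼ) = Cov(Xᵢ,Xⱼ); the off-diagonal part of the true-score variance is the same as above.
True-score variance = [0.96 + 0.90] + 1.3 = 1.86 + 1.3 = 3.16.
Reliability = 3.16 / 3.3 = 0.9576.

0.9576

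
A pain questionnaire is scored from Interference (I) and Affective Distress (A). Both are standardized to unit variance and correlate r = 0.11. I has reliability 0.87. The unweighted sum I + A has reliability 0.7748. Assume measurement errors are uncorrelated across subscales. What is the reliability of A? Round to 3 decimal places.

0.630

Var(I+A) = 2 + 2·0.11 = 2.220.
True-score variance = ρ_I + ρ_A + 2·0.11, so 0.7748 = (0.87 + ρ_A + 0.22) / 2.220.
ρ_A = 0.7748·2.220 − 0.87 − 0.22 = 0.630.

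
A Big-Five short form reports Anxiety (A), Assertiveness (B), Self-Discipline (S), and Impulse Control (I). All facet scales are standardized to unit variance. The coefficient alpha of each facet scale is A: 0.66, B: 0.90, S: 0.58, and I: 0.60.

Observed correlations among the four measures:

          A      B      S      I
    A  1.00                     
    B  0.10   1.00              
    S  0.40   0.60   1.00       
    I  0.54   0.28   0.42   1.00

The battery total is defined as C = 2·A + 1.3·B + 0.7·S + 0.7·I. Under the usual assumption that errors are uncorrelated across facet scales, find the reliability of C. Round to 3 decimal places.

0.837

Var(C) = 2² + 1.3² + 0.7² + 0.7² + 2·[2.6·0.10 + 1.4·0.40 + 1.4·0.54 + 0.91·0.60 + 0.91·0.28 + 0.49·0.42] = 6.67 + 5.1652 = 11.8352.
With uncorrelated errors the cross-covariances are all true-score covariance, so they carry over unchanged; only the diagonal terms shrink to ρᵢσᵢ².
True-score variance = [2²·0.66 + 1.3²·0.90 + 0.7²·0.58 + 0.7²·0.60] + 5.1652 = 4.7392 + 5.1652 = 9.9044.
Reliability = 9.9044 / 11.8352 = 0.837.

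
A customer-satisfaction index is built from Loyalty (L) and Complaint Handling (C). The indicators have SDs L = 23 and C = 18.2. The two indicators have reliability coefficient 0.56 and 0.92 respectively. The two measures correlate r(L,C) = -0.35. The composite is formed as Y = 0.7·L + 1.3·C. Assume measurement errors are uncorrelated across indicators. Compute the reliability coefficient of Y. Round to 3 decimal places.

Var(Y) = 0.7²·23² + 1.3²·18.2² + 2·[0.91·23·18.2·(-0.35)] = 819.006 − 266.648 = 552.357.
With uncorrelated errors the cross-covariances are all true-score covariance, so they carry over unchanged; only the diagonal terms shrink to ρᵢσᵢ².
True-score variance = [0.7²·23²·0.56 + 1.3²·18.2²·0.92] − 266.648 = 660.17 − 266.648 = 393.521.
Reliability = 393.521 / 552.357 = 0.712.

0.712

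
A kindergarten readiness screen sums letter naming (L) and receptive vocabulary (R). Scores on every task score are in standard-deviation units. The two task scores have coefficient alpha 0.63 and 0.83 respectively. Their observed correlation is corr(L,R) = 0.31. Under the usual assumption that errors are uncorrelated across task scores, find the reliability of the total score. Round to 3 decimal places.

0.794

Var(L+R) = 2 + 2·[0.31] = 2 + 0.62 = 2.62.
Because errors are independent across components, Cov(Tᵢ,Tⱼ) = Cov(Xᵢ,Xⱼ); the off-diagonal part of the true-score variance is the same as above.
True-score variance = [0.63 + 0.83] + 0.62 = 1.46 + 0.62 = 2.08.
Reliability = 2.08 / 2.62 = 0.794.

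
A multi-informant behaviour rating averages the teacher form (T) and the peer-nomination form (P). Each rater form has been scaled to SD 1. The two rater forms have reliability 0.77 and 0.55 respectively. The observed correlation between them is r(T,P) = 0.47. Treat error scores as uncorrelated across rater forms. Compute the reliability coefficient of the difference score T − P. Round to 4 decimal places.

Var(T−P) = 1 + 1 − 2·0.47 = 2 − 0.94 = 1.06.
Because errors are independent across components, Cov(Tᵢ,Tⱼ) = Cov(Xᵢ,Xⱼ); the off-diagonal part of the true-score variance is the same as above.
True-score variance = [0.77 + 0.55] − 0.94 = 1.32 − 0.94 = 0.38.
Reliability = 0.38 / 1.06 = 0.3585.

0.3585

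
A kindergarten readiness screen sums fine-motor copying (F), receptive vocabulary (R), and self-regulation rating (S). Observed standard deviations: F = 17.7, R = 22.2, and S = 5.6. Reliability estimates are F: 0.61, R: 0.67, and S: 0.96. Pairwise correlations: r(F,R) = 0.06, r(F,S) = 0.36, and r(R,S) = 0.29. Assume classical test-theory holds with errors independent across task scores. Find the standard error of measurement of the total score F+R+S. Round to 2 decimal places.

Var(total) = 837.49 + 190.625 = 1028.11.
True-score variance = 551.415 + 190.625 = 742.04, so reliability = 0.7217.
Error variance = 1028.11 − 742.04 = 286.075; SEM = √286.075 = 16.91.

16.91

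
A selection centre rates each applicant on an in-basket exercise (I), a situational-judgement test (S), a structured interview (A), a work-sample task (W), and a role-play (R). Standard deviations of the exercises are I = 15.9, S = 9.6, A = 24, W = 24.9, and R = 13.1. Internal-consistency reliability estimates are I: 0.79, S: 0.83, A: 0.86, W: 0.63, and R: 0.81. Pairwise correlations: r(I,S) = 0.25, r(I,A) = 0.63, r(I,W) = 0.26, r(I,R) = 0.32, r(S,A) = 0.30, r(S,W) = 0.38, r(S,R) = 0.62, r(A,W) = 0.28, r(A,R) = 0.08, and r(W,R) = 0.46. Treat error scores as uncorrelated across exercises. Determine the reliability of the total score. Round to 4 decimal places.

Var(I+S+A+W+R) = 15.9² + 9.6² + 24² + 24.9² + 13.1² + 2·[15.9·9.6·0.25 + 15.9·24·0.63 + 15.9·24.9·0.26 + 15.9·13.1·0.32 + 9.6·24·0.30 + 9.6·24.9·0.38 + 9.6·13.1·0.62 + 24·24.9·0.28 + 24·13.1·0.08 + 24.9·13.1·0.46] = 1712.59 + 2057.22 = 3769.81.
Under uncorrelated errors the observed covariances equal the true-score covariances, so only the own-variance terms attenuate.
True-score variance = [15.9²·0.79 + 9.6²·0.83 + 24²·0.86 + 24.9²·0.63 + 13.1²·0.81] + 2057.22 = 1301.18 + 2057.22 = 3358.41.
Reliability = 3358.41 / 3769.81 = 0.8909.

0.8909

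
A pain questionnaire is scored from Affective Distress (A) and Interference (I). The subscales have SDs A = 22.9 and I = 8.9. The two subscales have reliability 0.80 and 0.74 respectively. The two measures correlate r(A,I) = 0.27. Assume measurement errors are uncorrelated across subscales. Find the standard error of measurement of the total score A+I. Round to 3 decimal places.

11.202

Var(total) = 603.62 + 110.057 = 713.677.
True-score variance = 478.143 + 110.057 = 588.201, so reliability = 0.8242.
Error variance = 713.677 − 588.201 = 125.477; SEM = √125.477 = 11.202.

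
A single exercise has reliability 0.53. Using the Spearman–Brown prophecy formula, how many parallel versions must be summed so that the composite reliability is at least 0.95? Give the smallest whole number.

17

k ≥ ρ*(1−ρ₁)/(ρ₁(1−ρ*)) = 0.95·0.47 / (0.53·0.05) = 16.849.
Smallest integer k = 17.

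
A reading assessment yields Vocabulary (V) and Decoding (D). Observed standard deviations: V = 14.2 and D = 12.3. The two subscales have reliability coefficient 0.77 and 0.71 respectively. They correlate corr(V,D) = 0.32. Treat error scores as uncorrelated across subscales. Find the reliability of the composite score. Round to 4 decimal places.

0.8058

Var(V+D) = 14.2² + 12.3² + 2·[14.2·12.3·0.32] = 352.93 + 111.782 = 464.712.
Under uncorrelated errors the observed covariances equal the true-score covariances, so only the own-variance terms attenuate.
True-score variance = [14.2²·0.77 + 12.3²·0.71] + 111.782 = 262.679 + 111.782 = 374.461.
Reliability = 374.461 / 464.712 = 0.8058.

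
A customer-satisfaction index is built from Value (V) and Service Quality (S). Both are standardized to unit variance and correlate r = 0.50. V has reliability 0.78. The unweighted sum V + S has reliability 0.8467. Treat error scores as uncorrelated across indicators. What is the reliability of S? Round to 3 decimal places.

0.760

Var(V+S) = 2 + 2·0.50 = 3.000.
True-score variance = ρ_V + ρ_S + 2·0.50, so 0.8467 = (0.78 + ρ_S + 1.00) / 3.000.
ρ_S = 0.8467·3.000 − 0.78 − 1.00 = 0.760.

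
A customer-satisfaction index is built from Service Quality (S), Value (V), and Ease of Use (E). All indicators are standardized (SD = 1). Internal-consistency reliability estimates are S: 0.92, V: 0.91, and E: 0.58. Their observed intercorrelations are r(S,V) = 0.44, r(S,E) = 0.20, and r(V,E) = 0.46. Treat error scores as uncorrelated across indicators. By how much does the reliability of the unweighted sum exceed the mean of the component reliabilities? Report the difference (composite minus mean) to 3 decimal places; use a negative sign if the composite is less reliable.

0.083

Var(sum) = 3 + 2.2 = 5.2; true-score variance = 2.41 + 2.2 = 4.61; composite reliability = 0.8865.
Mean component reliability = 0.8033.
Difference = 0.8865 − 0.8033 = 0.083.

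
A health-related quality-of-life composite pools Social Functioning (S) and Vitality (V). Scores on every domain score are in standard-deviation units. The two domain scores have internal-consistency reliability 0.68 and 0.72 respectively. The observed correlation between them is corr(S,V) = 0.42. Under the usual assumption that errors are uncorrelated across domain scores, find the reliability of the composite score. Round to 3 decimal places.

0.789

Var(S+V) = 2 + 2·[0.42] = 2 + 0.84 = 2.84.
Under uncorrelated errors the observed covariances equal the true-score covariances, so only the own-variance terms attenuate.
True-score variance = [0.68 + 0.72] + 0.84 = 1.4 + 0.84 = 2.24.
Reliability = 2.24 / 2.84 = 0.789.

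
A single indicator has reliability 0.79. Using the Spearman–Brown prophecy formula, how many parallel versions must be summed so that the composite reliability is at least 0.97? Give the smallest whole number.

9

k ≥ ρ*(1−ρ₁)/(ρ₁(1−ρ*)) = 0.97·0.21 / (0.79·0.03) = 8.595.
Smallest integer k = 9.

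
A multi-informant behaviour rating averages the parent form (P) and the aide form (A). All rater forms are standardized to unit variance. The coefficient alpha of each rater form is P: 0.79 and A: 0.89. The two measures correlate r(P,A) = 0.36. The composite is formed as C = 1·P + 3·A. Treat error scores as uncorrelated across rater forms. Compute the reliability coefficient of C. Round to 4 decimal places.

0.9013

Var(C) = 1 + 3² + 2·[3·0.36] = 10 + 2.16 = 12.16.
With uncorrelated errors the cross-covariances are all true-score covariance, so they carry over unchanged; only the diagonal terms shrink to ρᵢσᵢ².
True-score variance = [0.79 + 3²·0.89] + 2.16 = 8.8 + 2.16 = 10.96.
Reliability = 10.96 / 12.16 = 0.9013.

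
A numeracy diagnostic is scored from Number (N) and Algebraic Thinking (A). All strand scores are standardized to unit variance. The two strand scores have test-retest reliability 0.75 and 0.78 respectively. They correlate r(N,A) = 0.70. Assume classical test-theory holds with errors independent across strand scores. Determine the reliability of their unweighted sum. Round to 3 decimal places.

0.862

Var(N+A) = 2 + 2·[0.70] = 2 + 1.4 = 3.4.
Because errors are independent across components, Cov(Tᵢ,Tⱼ) = Cov(Xᵢ,Xⱼ); the off-diagonal part of the true-score variance is the same as above.
True-score variance = [0.75 + 0.78] + 1.4 = 1.53 + 1.4 = 2.93.
Reliability = 2.93 / 3.4 = 0.862.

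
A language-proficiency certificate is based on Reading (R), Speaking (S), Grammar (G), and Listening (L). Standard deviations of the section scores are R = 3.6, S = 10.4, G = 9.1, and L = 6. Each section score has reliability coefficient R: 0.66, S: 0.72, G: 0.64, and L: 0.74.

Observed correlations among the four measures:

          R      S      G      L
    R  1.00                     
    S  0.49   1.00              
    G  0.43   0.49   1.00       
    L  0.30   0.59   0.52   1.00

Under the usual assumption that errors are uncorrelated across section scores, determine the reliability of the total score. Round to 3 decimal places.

0.863

Var(R+S+G+L) = 3.6² + 10.4² + 9.1² + 6² + 2·[3.6·10.4·0.49 + 3.6·9.1·0.43 + 3.6·6·0.30 + 10.4·9.1·0.49 + 10.4·6·0.59 + 9.1·6·0.52] = 239.93 + 300.988 = 540.918.
Because errors are independent across components, Cov(Tᵢ,Tⱼ) = Cov(Xᵢ,Xⱼ); the off-diagonal part of the true-score variance is the same as above.
True-score variance = [3.6²·0.66 + 10.4²·0.72 + 9.1²·0.64 + 6²·0.74] + 300.988 = 166.067 + 300.988 = 467.055.
Reliability = 467.055 / 540.918 = 0.863.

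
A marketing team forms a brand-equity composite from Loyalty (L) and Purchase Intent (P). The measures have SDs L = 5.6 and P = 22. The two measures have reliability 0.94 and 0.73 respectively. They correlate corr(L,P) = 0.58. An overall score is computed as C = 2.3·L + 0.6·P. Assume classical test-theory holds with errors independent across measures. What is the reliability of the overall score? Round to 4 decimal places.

Var(C) = 2.3²·5.6² + 0.6²·22² + 2·[1.38·5.6·22·0.58] = 340.134 + 197.219 = 537.353.
Because errors are independent across components, Cov(Tᵢ,Tⱼ) = Cov(Xᵢ,Xⱼ); the off-diagonal part of the true-score variance is the same as above.
True-score variance = [2.3²·5.6²·0.94 + 0.6²·22²·0.73] + 197.219 = 283.136 + 197.219 = 480.354.
Reliability = 480.354 / 537.353 = 0.8939.

0.8939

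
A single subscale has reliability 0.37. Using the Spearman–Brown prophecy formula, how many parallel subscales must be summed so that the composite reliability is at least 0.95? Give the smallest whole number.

33

k ≥ ρ*(1−ρ₁)/(ρ₁(1−ρ*)) = 0.95·0.63 / (0.37·0.05) = 32.351.
Smallest integer k = 33.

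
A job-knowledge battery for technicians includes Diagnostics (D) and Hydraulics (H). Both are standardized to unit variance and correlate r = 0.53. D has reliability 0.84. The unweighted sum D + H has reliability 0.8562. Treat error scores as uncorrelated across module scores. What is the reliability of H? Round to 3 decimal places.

0.720

Var(D+H) = 2 + 2·0.53 = 3.060.
True-score variance = ρ_D + ρ_H + 2·0.53, so 0.8562 = (0.84 + ρ_H + 1.06) / 3.060.
ρ_H = 0.8562·3.060 − 0.84 − 1.06 = 0.720.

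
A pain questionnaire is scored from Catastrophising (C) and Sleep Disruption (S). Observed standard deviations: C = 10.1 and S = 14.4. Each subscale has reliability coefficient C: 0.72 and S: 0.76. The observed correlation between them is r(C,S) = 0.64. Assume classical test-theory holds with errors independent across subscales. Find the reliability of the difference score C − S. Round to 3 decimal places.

Var(C−S) = 10.1² + 14.4² − 2·10.1·14.4·0.64 = 309.37 − 186.163 = 123.207.
With uncorrelated errors the cross-covariances are all true-score covariance, so they carry over unchanged; only the diagonal terms shrink to ρᵢσᵢ².
True-score variance = [10.1²·0.72 + 14.4²·0.76] − 186.163 = 231.041 − 186.163 = 44.8776.
Reliability = 44.8776 / 123.207 = 0.364.

0.364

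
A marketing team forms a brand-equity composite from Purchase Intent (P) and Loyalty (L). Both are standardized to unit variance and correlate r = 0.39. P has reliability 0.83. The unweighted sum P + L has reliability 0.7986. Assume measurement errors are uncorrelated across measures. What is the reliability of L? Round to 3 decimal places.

Var(P+L) = 2 + 2·0.39 = 2.780.
True-score variance = ρ_P + ρ_L + 2·0.39, so 0.7986 = (0.83 + ρ_L + 0.78) / 2.780.
ρ_L = 0.7986·2.780 − 0.83 − 0.78 = 0.610.

0.610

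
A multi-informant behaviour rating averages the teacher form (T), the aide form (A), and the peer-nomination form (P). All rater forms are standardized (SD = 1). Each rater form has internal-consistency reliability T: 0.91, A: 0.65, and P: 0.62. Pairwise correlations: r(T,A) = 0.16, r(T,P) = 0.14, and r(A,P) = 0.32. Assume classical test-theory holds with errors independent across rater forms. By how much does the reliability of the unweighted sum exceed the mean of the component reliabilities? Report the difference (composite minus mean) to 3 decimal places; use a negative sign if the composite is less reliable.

Var(sum) = 3 + 1.24 = 4.24; true-score variance = 2.18 + 1.24 = 3.42; composite reliability = 0.8066.
Mean component reliability = 0.7267.
Difference = 0.8066 − 0.7267 = 0.080.

0.080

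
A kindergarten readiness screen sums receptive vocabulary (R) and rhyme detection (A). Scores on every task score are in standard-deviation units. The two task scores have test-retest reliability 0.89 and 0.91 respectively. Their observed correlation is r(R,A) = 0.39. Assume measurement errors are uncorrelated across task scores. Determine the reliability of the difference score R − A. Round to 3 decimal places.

Var(R−A) = 1 + 1 − 2·0.39 = 2 − 0.78 = 1.22.
Because errors are independent across components, Cov(Tᵢ,Tⱼ) = Cov(Xᵢ,Xⱼ); the off-diagonal part of the true-score variance is the same as above.
True-score variance = [0.89 + 0.91] − 0.78 = 1.8 − 0.78 = 1.02.
Reliability = 1.02 / 1.22 = 0.836.

0.836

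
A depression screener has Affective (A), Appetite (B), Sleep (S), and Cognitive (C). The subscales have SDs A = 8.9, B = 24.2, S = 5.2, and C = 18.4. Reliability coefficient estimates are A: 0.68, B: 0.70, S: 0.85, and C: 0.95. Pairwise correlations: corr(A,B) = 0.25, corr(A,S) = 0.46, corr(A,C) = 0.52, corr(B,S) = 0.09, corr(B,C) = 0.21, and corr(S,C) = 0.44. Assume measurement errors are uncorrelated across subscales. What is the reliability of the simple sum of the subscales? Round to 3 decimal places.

Var(A+B+S+C) = 8.9² + 24.2² + 5.2² + 18.4² + 2·[8.9·24.2·0.25 + 8.9·5.2·0.46 + 8.9·18.4·0.52 + 24.2·5.2·0.09 + 24.2·18.4·0.21 + 5.2·18.4·0.44] = 1030.45 + 614.445 = 1644.9.
Because errors are independent across components, Cov(Tᵢ,Tⱼ) = Cov(Xᵢ,Xⱼ); the off-diagonal part of the true-score variance is the same as above.
True-score variance = [8.9²·0.68 + 24.2²·0.70 + 5.2²·0.85 + 18.4²·0.95] + 614.445 = 808.427 + 614.445 = 1422.87.
Reliability = 1422.87 / 1644.9 = 0.865.

0.865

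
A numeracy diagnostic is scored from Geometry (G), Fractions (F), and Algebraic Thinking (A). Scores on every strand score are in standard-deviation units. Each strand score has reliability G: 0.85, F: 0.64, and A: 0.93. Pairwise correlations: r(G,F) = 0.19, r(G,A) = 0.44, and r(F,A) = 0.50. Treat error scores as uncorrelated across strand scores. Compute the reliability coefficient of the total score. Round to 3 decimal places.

0.890

Var(G+F+A) = 3 + 2·[0.19 + 0.44 + 0.50] = 3 + 2.26 = 5.26.
Because errors are independent across components, Cov(Tᵢ,Tⱼ) = Cov(Xᵢ,Xⱼ); the off-diagonal part of the true-score variance is the same as above.
True-score variance = [0.85 + 0.64 + 0.93] + 2.26 = 2.42 + 2.26 = 4.68.
Reliability = 4.68 / 5.26 = 0.890.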